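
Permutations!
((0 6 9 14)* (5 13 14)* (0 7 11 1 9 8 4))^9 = ((0 6 8 4)(1 9 5 13 14 7 11))^9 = (0 6 8 4)(1 5 14 11 9 13 7)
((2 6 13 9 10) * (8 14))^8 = ((2 6 13 9 10)(8 14))^8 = (14)(2 9 6 10 13)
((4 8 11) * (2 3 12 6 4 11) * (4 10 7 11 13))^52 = (2 12 10 11 4)(3 6 7 13 8)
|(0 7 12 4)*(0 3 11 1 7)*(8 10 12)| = 8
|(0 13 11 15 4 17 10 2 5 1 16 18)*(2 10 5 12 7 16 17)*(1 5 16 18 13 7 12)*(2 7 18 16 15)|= 18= |(0 18)(1 17 15 4 7 16 13 11 2)|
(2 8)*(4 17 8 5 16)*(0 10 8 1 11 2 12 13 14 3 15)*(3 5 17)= [10, 11, 17, 15, 3, 16, 6, 7, 12, 9, 8, 2, 13, 14, 5, 0, 4, 1]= (0 10 8 12 13 14 5 16 4 3 15)(1 11 2 17)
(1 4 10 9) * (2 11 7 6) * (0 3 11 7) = (0 3 11)(1 4 10 9)(2 7 6) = [3, 4, 7, 11, 10, 5, 2, 6, 8, 1, 9, 0]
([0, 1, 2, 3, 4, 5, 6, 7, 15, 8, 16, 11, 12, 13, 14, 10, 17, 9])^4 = [0, 1, 2, 3, 4, 5, 6, 7, 17, 16, 8, 11, 12, 13, 14, 9, 15, 10]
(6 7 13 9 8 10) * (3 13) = [0, 1, 2, 13, 4, 5, 7, 3, 10, 8, 6, 11, 12, 9] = (3 13 9 8 10 6 7)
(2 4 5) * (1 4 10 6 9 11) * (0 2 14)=(0 2 10 6 9 11 1 4 5 14)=[2, 4, 10, 3, 5, 14, 9, 7, 8, 11, 6, 1, 12, 13, 0]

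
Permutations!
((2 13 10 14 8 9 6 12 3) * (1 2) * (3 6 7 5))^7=(1 7 14 2 5 8 13 3 9 10)(6 12)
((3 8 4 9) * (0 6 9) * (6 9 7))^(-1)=(0 4 8 3 9)(6 7)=((0 9 3 8 4)(6 7))^(-1)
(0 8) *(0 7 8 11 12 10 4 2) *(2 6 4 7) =(0 11 12 10 7 8 2)(4 6) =[11, 1, 0, 3, 6, 5, 4, 8, 2, 9, 7, 12, 10]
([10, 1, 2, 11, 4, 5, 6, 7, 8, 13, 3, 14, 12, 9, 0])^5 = (14)(9 13)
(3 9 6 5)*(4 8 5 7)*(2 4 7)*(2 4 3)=[0, 1, 3, 9, 8, 2, 4, 7, 5, 6]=(2 3 9 6 4 8 5)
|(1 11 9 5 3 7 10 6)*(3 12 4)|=|(1 11 9 5 12 4 3 7 10 6)|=10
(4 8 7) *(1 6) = (1 6)(4 8 7) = [0, 6, 2, 3, 8, 5, 1, 4, 7]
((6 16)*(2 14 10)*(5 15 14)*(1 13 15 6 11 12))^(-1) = (1 12 11 16 6 5 2 10 14 15 13)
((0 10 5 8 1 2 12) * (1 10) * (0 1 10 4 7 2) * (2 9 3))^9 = (0 12 3 7 8 10 1 2 9 4 5)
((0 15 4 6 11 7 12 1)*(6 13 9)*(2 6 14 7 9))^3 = ((0 15 4 13 2 6 11 9 14 7 12 1))^3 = (0 13 11 7)(1 4 6 14)(2 9 12 15)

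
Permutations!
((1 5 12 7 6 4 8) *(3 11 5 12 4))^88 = ((1 12 7 6 3 11 5 4 8))^88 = (1 4 11 6 12 8 5 3 7)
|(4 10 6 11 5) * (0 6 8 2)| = |(0 6 11 5 4 10 8 2)| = 8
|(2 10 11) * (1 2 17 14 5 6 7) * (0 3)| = 18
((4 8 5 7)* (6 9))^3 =((4 8 5 7)(6 9))^3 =(4 7 5 8)(6 9)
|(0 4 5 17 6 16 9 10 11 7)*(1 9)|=|(0 4 5 17 6 16 1 9 10 11 7)|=11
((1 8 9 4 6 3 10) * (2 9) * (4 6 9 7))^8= ((1 8 2 7 4 9 6 3 10))^8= (1 10 3 6 9 4 7 2 8)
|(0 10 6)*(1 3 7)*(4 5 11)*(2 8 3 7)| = |(0 10 6)(1 7)(2 8 3)(4 5 11)| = 6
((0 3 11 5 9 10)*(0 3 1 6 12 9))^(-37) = ((0 1 6 12 9 10 3 11 5))^(-37) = (0 5 11 3 10 9 12 6 1)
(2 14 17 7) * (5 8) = (2 14 17 7)(5 8) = [0, 1, 14, 3, 4, 8, 6, 2, 5, 9, 10, 11, 12, 13, 17, 15, 16, 7]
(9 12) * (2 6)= (2 6)(9 12)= [0, 1, 6, 3, 4, 5, 2, 7, 8, 12, 10, 11, 9]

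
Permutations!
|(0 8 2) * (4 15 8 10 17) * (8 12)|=|(0 10 17 4 15 12 8 2)|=8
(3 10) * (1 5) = (1 5)(3 10) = [0, 5, 2, 10, 4, 1, 6, 7, 8, 9, 3]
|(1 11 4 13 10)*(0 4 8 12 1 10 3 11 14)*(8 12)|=8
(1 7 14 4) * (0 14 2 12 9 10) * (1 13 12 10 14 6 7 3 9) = (0 6 7 2 10)(1 3 9 14 4 13 12) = [6, 3, 10, 9, 13, 5, 7, 2, 8, 14, 0, 11, 1, 12, 4]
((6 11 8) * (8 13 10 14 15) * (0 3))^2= (6 13 14 8 11 10 15)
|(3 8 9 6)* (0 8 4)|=6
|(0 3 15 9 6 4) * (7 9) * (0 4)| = |(0 3 15 7 9 6)| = 6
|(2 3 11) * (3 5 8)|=|(2 5 8 3 11)|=5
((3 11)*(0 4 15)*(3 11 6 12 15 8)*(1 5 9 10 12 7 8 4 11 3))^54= (0 1)(3 9)(5 11)(6 10)(7 12)(8 15)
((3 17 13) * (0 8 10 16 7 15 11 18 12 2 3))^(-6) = ((0 8 10 16 7 15 11 18 12 2 3 17 13))^(-6) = (0 18 8 12 10 2 16 3 7 17 15 13 11)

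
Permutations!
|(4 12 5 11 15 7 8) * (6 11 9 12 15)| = 12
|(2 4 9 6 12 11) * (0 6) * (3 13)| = 14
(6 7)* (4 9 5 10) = (4 9 5 10)(6 7) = [0, 1, 2, 3, 9, 10, 7, 6, 8, 5, 4]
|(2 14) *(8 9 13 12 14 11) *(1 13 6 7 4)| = 11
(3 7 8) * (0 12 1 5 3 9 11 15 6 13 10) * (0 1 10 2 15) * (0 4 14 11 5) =(0 12 10 1)(2 15 6 13)(3 7 8 9 5)(4 14 11) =[12, 0, 15, 7, 14, 3, 13, 8, 9, 5, 1, 4, 10, 2, 11, 6]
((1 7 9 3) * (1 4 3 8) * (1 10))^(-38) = (1 9 10 7 8)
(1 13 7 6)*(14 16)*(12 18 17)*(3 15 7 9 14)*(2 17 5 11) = (1 13 9 14 16 3 15 7 6)(2 17 12 18 5 11) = [0, 13, 17, 15, 4, 11, 1, 6, 8, 14, 10, 2, 18, 9, 16, 7, 3, 12, 5]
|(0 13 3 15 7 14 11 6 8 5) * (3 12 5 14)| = 12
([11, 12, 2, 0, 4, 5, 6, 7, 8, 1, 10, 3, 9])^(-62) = [11, 12, 2, 0, 4, 5, 6, 7, 8, 1, 10, 3, 9]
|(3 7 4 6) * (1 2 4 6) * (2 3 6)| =|(1 3 7 2 4)| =5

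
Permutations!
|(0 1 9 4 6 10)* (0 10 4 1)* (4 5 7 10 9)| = |(1 4 6 5 7 10 9)| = 7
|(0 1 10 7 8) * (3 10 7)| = |(0 1 7 8)(3 10)| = 4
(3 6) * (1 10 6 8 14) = (1 10 6 3 8 14) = [0, 10, 2, 8, 4, 5, 3, 7, 14, 9, 6, 11, 12, 13, 1]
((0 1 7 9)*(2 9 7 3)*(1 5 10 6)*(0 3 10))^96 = (10)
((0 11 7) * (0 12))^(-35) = (0 11 7 12)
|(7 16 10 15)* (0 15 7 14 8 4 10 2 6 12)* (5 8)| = |(0 15 14 5 8 4 10 7 16 2 6 12)| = 12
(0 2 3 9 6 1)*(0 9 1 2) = (1 9 6 2 3) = [0, 9, 3, 1, 4, 5, 2, 7, 8, 6]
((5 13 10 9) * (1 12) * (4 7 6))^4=(13)(4 7 6)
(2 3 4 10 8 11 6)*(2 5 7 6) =(2 3 4 10 8 11)(5 7 6) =[0, 1, 3, 4, 10, 7, 5, 6, 11, 9, 8, 2]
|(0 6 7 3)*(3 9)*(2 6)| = 6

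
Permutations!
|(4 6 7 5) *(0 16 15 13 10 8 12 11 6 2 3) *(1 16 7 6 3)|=14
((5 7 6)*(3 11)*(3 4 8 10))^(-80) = ((3 11 4 8 10)(5 7 6))^(-80) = (11)(5 7 6)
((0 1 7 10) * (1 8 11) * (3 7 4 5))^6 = (0 3 1)(4 8 7)(5 11 10)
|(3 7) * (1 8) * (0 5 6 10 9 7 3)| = |(0 5 6 10 9 7)(1 8)| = 6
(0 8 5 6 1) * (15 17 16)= (0 8 5 6 1)(15 17 16)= [8, 0, 2, 3, 4, 6, 1, 7, 5, 9, 10, 11, 12, 13, 14, 17, 15, 16]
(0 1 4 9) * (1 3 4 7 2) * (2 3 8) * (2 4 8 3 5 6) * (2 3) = [2, 7, 1, 8, 9, 6, 3, 5, 4, 0] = (0 2 1 7 5 6 3 8 4 9)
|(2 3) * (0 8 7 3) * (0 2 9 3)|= |(0 8 7)(3 9)|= 6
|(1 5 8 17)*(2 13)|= 4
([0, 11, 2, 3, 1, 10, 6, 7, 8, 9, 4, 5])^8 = [0, 10, 2, 3, 5, 1, 6, 7, 8, 9, 11, 4]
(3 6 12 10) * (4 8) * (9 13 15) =(3 6 12 10)(4 8)(9 13 15) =[0, 1, 2, 6, 8, 5, 12, 7, 4, 13, 3, 11, 10, 15, 14, 9]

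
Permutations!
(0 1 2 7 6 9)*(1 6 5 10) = (0 6 9)(1 2 7 5 10) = [6, 2, 7, 3, 4, 10, 9, 5, 8, 0, 1]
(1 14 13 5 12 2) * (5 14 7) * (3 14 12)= (1 7 5 3 14 13 12 2)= [0, 7, 1, 14, 4, 3, 6, 5, 8, 9, 10, 11, 2, 12, 13]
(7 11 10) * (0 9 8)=(0 9 8)(7 11 10)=[9, 1, 2, 3, 4, 5, 6, 11, 0, 8, 7, 10]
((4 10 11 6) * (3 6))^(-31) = ((3 6 4 10 11))^(-31) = (3 11 10 4 6)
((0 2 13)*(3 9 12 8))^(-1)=(0 13 2)(3 8 12 9)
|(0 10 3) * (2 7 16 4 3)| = 7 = |(0 10 2 7 16 4 3)|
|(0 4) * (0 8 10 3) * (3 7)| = |(0 4 8 10 7 3)| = 6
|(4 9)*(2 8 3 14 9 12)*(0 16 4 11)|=|(0 16 4 12 2 8 3 14 9 11)|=10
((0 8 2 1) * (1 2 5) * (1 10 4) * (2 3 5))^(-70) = (0 2 5 4)(1 8 3 10)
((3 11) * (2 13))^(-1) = ((2 13)(3 11))^(-1) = (2 13)(3 11)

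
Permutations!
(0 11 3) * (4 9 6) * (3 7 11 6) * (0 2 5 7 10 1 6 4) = [4, 6, 5, 2, 9, 7, 0, 11, 8, 3, 1, 10] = (0 4 9 3 2 5 7 11 10 1 6)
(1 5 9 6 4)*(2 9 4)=(1 5 4)(2 9 6)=[0, 5, 9, 3, 1, 4, 2, 7, 8, 6]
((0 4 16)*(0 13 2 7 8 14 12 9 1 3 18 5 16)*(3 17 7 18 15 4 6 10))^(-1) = (0 4 15 3 10 6)(1 9 12 14 8 7 17)(2 13 16 5 18)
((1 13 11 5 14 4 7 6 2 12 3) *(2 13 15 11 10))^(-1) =((1 15 11 5 14 4 7 6 13 10 2 12 3))^(-1) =(1 3 12 2 10 13 6 7 4 14 5 11 15)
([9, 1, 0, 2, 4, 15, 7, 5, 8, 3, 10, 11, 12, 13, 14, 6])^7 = (0 2 3 9)(5 7 6 15)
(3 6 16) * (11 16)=(3 6 11 16)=[0, 1, 2, 6, 4, 5, 11, 7, 8, 9, 10, 16, 12, 13, 14, 15, 3]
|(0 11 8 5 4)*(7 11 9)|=7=|(0 9 7 11 8 5 4)|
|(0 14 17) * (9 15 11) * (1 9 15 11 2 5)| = |(0 14 17)(1 9 11 15 2 5)| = 6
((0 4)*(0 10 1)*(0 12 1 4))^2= ((1 12)(4 10))^2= (12)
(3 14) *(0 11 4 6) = [11, 1, 2, 14, 6, 5, 0, 7, 8, 9, 10, 4, 12, 13, 3] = (0 11 4 6)(3 14)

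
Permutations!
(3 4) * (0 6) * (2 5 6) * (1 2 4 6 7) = [4, 2, 5, 6, 3, 7, 0, 1] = (0 4 3 6)(1 2 5 7)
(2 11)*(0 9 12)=[9, 1, 11, 3, 4, 5, 6, 7, 8, 12, 10, 2, 0]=(0 9 12)(2 11)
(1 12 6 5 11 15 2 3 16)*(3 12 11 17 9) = (1 11 15 2 12 6 5 17 9 3 16) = [0, 11, 12, 16, 4, 17, 5, 7, 8, 3, 10, 15, 6, 13, 14, 2, 1, 9]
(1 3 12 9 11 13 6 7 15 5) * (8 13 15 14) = (1 3 12 9 11 15 5)(6 7 14 8 13) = [0, 3, 2, 12, 4, 1, 7, 14, 13, 11, 10, 15, 9, 6, 8, 5]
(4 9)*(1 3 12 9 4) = (1 3 12 9) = [0, 3, 2, 12, 4, 5, 6, 7, 8, 1, 10, 11, 9]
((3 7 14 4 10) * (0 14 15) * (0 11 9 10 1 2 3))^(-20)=(0 4 2 7 11 10 14 1 3 15 9)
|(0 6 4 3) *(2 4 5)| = |(0 6 5 2 4 3)| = 6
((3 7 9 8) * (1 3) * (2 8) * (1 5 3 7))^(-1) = ((1 7 9 2 8 5 3))^(-1) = (1 3 5 8 2 9 7)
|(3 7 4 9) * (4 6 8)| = 6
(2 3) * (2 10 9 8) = (2 3 10 9 8) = [0, 1, 3, 10, 4, 5, 6, 7, 2, 8, 9]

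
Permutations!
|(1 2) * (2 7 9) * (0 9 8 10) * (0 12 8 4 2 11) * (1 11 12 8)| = 8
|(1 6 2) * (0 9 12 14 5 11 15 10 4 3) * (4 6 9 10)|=|(0 10 6 2 1 9 12 14 5 11 15 4 3)|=13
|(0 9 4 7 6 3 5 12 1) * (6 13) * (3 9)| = |(0 3 5 12 1)(4 7 13 6 9)| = 5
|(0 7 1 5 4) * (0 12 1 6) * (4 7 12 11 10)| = |(0 12 1 5 7 6)(4 11 10)| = 6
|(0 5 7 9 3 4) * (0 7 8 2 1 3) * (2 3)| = |(0 5 8 3 4 7 9)(1 2)| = 14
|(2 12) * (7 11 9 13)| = 4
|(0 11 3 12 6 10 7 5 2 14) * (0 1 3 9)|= |(0 11 9)(1 3 12 6 10 7 5 2 14)|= 9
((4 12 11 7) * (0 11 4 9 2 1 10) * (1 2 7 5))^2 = (12)(0 5 10 11 1)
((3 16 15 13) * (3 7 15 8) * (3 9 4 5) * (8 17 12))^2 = (3 17 8 4)(5 16 12 9)(7 13 15) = ((3 16 17 12 8 9 4 5)(7 15 13))^2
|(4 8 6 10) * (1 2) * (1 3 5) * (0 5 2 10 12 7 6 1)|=12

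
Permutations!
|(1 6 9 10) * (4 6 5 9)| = |(1 5 9 10)(4 6)| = 4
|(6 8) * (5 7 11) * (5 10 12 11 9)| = 6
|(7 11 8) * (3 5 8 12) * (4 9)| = |(3 5 8 7 11 12)(4 9)| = 6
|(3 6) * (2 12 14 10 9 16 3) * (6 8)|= 9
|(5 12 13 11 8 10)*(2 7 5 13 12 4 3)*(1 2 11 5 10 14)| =11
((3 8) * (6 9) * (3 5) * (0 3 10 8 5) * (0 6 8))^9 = (0 3 5 10)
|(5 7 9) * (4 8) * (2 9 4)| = |(2 9 5 7 4 8)| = 6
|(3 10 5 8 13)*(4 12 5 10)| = 6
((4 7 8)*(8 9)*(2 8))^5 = ((2 8 4 7 9))^5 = (9)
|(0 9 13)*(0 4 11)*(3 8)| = |(0 9 13 4 11)(3 8)| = 10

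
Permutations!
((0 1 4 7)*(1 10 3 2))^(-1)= (0 7 4 1 2 3 10)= ((0 10 3 2 1 4 7))^(-1)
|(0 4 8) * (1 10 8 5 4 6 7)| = |(0 6 7 1 10 8)(4 5)| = 6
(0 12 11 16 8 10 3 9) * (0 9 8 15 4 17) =[12, 1, 2, 8, 17, 5, 6, 7, 10, 9, 3, 16, 11, 13, 14, 4, 15, 0] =(0 12 11 16 15 4 17)(3 8 10)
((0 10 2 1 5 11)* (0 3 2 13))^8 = ((0 10 13)(1 5 11 3 2))^8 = (0 13 10)(1 3 5 2 11)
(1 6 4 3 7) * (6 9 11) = (1 9 11 6 4 3 7) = [0, 9, 2, 7, 3, 5, 4, 1, 8, 11, 10, 6]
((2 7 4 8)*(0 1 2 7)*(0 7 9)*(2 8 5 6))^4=(9)(2 6 5 4 7)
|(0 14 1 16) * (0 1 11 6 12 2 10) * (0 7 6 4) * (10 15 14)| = |(0 10 7 6 12 2 15 14 11 4)(1 16)| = 10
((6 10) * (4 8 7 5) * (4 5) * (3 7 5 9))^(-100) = ((3 7 4 8 5 9)(6 10))^(-100) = (10)(3 4 5)(7 8 9)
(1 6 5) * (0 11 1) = (0 11 1 6 5) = [11, 6, 2, 3, 4, 0, 5, 7, 8, 9, 10, 1]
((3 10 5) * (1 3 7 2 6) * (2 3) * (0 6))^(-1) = (0 2 1 6)(3 7 5 10)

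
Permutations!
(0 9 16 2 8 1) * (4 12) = (0 9 16 2 8 1)(4 12) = [9, 0, 8, 3, 12, 5, 6, 7, 1, 16, 10, 11, 4, 13, 14, 15, 2]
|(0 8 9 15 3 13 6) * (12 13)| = 8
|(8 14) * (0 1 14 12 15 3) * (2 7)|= |(0 1 14 8 12 15 3)(2 7)|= 14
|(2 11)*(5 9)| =2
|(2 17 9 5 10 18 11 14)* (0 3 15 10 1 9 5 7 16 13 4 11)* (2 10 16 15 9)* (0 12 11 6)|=|(0 3 9 7 15 16 13 4 6)(1 2 17 5)(10 18 12 11 14)|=180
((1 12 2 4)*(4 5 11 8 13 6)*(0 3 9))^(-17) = (0 3 9)(1 12 2 5 11 8 13 6 4)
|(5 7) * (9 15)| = 2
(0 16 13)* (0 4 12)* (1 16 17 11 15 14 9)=(0 17 11 15 14 9 1 16 13 4 12)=[17, 16, 2, 3, 12, 5, 6, 7, 8, 1, 10, 15, 0, 4, 9, 14, 13, 11]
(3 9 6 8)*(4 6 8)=(3 9 8)(4 6)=[0, 1, 2, 9, 6, 5, 4, 7, 3, 8]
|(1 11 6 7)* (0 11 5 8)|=7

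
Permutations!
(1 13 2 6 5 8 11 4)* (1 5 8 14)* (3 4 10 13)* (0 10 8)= [10, 3, 6, 4, 5, 14, 0, 7, 11, 9, 13, 8, 12, 2, 1]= (0 10 13 2 6)(1 3 4 5 14)(8 11)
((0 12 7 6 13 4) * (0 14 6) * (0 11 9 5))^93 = (0 11)(4 14 6 13)(5 7)(9 12)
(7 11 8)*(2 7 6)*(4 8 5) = (2 7 11 5 4 8 6) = [0, 1, 7, 3, 8, 4, 2, 11, 6, 9, 10, 5]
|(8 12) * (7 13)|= |(7 13)(8 12)|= 2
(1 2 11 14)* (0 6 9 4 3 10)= [6, 2, 11, 10, 3, 5, 9, 7, 8, 4, 0, 14, 12, 13, 1]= (0 6 9 4 3 10)(1 2 11 14)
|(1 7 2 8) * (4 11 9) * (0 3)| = |(0 3)(1 7 2 8)(4 11 9)| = 12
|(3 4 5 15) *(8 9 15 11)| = 7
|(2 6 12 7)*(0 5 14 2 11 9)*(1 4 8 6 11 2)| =12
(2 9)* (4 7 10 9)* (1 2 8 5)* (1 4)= (1 2)(4 7 10 9 8 5)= [0, 2, 1, 3, 7, 4, 6, 10, 5, 8, 9]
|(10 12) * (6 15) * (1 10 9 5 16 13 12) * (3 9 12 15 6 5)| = |(1 10)(3 9)(5 16 13 15)| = 4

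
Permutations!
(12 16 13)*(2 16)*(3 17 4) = (2 16 13 12)(3 17 4) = [0, 1, 16, 17, 3, 5, 6, 7, 8, 9, 10, 11, 2, 12, 14, 15, 13, 4]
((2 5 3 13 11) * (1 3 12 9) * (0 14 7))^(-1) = (0 7 14)(1 9 12 5 2 11 13 3)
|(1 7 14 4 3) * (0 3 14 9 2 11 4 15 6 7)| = |(0 3 1)(2 11 4 14 15 6 7 9)| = 24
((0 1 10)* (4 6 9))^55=((0 1 10)(4 6 9))^55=(0 1 10)(4 6 9)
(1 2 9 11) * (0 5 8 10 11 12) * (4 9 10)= (0 5 8 4 9 12)(1 2 10 11)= [5, 2, 10, 3, 9, 8, 6, 7, 4, 12, 11, 1, 0]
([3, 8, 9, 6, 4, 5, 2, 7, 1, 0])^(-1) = [9, 8, 6, 0, 4, 5, 3, 7, 1, 2]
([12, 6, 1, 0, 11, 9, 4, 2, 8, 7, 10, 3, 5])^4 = [7, 3, 11, 9, 12, 1, 0, 4, 8, 6, 10, 5, 2]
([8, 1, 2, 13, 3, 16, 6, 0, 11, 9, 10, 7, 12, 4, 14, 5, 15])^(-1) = [7, 1, 2, 4, 13, 15, 6, 11, 0, 9, 10, 8, 12, 3, 14, 16, 5]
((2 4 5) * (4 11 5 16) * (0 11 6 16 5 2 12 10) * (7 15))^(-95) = (0 16 10 6 12 2 5 11 4)(7 15)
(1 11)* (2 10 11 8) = (1 8 2 10 11) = [0, 8, 10, 3, 4, 5, 6, 7, 2, 9, 11, 1]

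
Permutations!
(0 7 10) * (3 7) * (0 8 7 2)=[3, 1, 0, 2, 4, 5, 6, 10, 7, 9, 8]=(0 3 2)(7 10 8)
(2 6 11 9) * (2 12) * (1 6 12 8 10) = (1 6 11 9 8 10)(2 12) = [0, 6, 12, 3, 4, 5, 11, 7, 10, 8, 1, 9, 2]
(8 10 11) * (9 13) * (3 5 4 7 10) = (3 5 4 7 10 11 8)(9 13) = [0, 1, 2, 5, 7, 4, 6, 10, 3, 13, 11, 8, 12, 9]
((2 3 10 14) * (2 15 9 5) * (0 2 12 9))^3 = (0 10)(2 14)(3 15)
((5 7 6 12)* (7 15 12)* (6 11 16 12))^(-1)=(5 12 16 11 7 6 15)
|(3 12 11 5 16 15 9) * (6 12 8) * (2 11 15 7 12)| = 11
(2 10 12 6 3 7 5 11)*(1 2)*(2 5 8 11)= (1 5 2 10 12 6 3 7 8 11)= [0, 5, 10, 7, 4, 2, 3, 8, 11, 9, 12, 1, 6]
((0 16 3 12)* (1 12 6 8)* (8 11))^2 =((0 16 3 6 11 8 1 12))^2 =(0 3 11 1)(6 8 12 16)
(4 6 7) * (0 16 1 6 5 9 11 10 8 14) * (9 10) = [16, 6, 2, 3, 5, 10, 7, 4, 14, 11, 8, 9, 12, 13, 0, 15, 1] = (0 16 1 6 7 4 5 10 8 14)(9 11)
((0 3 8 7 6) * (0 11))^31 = ((0 3 8 7 6 11))^31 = (0 3 8 7 6 11)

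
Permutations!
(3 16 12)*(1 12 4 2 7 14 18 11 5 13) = [0, 12, 7, 16, 2, 13, 6, 14, 8, 9, 10, 5, 3, 1, 18, 15, 4, 17, 11] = (1 12 3 16 4 2 7 14 18 11 5 13)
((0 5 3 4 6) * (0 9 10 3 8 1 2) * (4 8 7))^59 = ((0 5 7 4 6 9 10 3 8 1 2))^59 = (0 6 8 5 9 1 7 10 2 4 3)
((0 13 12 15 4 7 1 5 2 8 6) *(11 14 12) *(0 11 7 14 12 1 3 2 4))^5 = ((0 13 7 3 2 8 6 11 12 15)(1 5 4 14))^5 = (0 8)(1 5 4 14)(2 15)(3 12)(6 13)(7 11)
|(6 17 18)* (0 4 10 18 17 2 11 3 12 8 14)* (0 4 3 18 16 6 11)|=10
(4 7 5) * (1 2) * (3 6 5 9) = (1 2)(3 6 5 4 7 9) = [0, 2, 1, 6, 7, 4, 5, 9, 8, 3]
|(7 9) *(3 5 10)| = 6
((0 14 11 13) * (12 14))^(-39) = ((0 12 14 11 13))^(-39) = (0 12 14 11 13)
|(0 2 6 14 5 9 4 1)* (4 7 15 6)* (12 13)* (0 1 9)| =18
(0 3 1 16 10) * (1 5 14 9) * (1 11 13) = (0 3 5 14 9 11 13 1 16 10) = [3, 16, 2, 5, 4, 14, 6, 7, 8, 11, 0, 13, 12, 1, 9, 15, 10]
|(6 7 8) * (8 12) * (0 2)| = 4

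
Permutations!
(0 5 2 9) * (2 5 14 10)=[14, 1, 9, 3, 4, 5, 6, 7, 8, 0, 2, 11, 12, 13, 10]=(0 14 10 2 9)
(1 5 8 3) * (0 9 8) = (0 9 8 3 1 5) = [9, 5, 2, 1, 4, 0, 6, 7, 3, 8]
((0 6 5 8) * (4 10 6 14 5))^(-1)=(0 8 5 14)(4 6 10)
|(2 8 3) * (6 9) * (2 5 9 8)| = 5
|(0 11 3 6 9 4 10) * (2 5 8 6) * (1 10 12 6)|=8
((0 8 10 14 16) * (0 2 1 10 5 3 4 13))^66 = ((0 8 5 3 4 13)(1 10 14 16 2))^66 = (1 10 14 16 2)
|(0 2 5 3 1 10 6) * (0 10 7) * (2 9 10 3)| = 14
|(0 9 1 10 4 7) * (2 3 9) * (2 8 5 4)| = 5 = |(0 8 5 4 7)(1 10 2 3 9)|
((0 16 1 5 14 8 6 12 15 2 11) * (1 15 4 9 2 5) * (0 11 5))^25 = ((0 16 15)(2 5 14 8 6 12 4 9))^25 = (0 16 15)(2 5 14 8 6 12 4 9)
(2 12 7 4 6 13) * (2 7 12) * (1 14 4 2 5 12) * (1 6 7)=[0, 14, 5, 3, 7, 12, 13, 2, 8, 9, 10, 11, 6, 1, 4]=(1 14 4 7 2 5 12 6 13)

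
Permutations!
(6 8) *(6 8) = (8) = [0, 1, 2, 3, 4, 5, 6, 7, 8]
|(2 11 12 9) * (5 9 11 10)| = 4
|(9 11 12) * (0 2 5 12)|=6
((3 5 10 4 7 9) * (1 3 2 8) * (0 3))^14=((0 3 5 10 4 7 9 2 8 1))^14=(0 4 8 5 9)(1 10 2 3 7)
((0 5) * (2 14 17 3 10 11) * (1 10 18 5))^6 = (0 17 10 18 2)(1 3 11 5 14)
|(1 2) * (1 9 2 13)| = |(1 13)(2 9)| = 2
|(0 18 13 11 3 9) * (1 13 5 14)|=|(0 18 5 14 1 13 11 3 9)|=9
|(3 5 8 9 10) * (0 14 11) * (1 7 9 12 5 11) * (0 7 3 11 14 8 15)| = |(0 8 12 5 15)(1 3 14)(7 9 10 11)| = 60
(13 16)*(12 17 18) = (12 17 18)(13 16) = [0, 1, 2, 3, 4, 5, 6, 7, 8, 9, 10, 11, 17, 16, 14, 15, 13, 18, 12]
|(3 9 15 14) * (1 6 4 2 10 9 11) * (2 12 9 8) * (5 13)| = |(1 6 4 12 9 15 14 3 11)(2 10 8)(5 13)| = 18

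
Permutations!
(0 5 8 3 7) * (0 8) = [5, 1, 2, 7, 4, 0, 6, 8, 3] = (0 5)(3 7 8)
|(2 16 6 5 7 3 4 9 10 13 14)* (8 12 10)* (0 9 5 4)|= |(0 9 8 12 10 13 14 2 16 6 4 5 7 3)|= 14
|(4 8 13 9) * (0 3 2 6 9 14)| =|(0 3 2 6 9 4 8 13 14)| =9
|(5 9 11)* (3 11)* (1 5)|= |(1 5 9 3 11)|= 5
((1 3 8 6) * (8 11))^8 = (1 8 3 6 11)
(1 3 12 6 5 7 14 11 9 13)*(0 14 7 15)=(0 14 11 9 13 1 3 12 6 5 15)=[14, 3, 2, 12, 4, 15, 5, 7, 8, 13, 10, 9, 6, 1, 11, 0]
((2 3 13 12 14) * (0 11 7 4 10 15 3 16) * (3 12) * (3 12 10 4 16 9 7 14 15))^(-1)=(0 16 7 9 2 14 11)(3 10 15 12 13)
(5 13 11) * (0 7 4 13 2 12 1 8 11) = [7, 8, 12, 3, 13, 2, 6, 4, 11, 9, 10, 5, 1, 0] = (0 7 4 13)(1 8 11 5 2 12)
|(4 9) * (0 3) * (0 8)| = |(0 3 8)(4 9)| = 6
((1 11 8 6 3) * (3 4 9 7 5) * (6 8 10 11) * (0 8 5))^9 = (10 11)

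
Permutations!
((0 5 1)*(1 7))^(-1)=((0 5 7 1))^(-1)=(0 1 7 5)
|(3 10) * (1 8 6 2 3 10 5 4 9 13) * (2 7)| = 10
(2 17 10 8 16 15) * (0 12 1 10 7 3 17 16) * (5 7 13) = (0 12 1 10 8)(2 16 15)(3 17 13 5 7) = [12, 10, 16, 17, 4, 7, 6, 3, 0, 9, 8, 11, 1, 5, 14, 2, 15, 13]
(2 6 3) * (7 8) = (2 6 3)(7 8) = [0, 1, 6, 2, 4, 5, 3, 8, 7]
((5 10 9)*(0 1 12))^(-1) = ((0 1 12)(5 10 9))^(-1) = (0 12 1)(5 9 10)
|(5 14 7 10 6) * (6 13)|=|(5 14 7 10 13 6)|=6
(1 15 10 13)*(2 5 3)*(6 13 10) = (1 15 6 13)(2 5 3) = [0, 15, 5, 2, 4, 3, 13, 7, 8, 9, 10, 11, 12, 1, 14, 6]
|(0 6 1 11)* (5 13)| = 4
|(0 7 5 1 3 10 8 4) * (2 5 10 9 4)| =10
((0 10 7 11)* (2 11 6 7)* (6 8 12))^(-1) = (0 11 2 10)(6 12 8 7)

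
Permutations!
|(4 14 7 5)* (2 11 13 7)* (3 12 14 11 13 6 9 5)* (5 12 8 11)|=|(2 13 7 3 8 11 6 9 12 14)(4 5)|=10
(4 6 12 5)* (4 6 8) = (4 8)(5 6 12) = [0, 1, 2, 3, 8, 6, 12, 7, 4, 9, 10, 11, 5]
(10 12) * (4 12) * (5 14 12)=(4 5 14 12 10)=[0, 1, 2, 3, 5, 14, 6, 7, 8, 9, 4, 11, 10, 13, 12]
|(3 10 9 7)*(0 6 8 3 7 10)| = |(0 6 8 3)(9 10)| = 4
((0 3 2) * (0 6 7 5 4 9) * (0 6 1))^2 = ((0 3 2 1)(4 9 6 7 5))^2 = (0 2)(1 3)(4 6 5 9 7)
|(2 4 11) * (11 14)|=|(2 4 14 11)|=4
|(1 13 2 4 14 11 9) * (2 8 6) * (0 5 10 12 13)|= |(0 5 10 12 13 8 6 2 4 14 11 9 1)|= 13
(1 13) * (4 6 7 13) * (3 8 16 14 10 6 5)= (1 4 5 3 8 16 14 10 6 7 13)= [0, 4, 2, 8, 5, 3, 7, 13, 16, 9, 6, 11, 12, 1, 10, 15, 14]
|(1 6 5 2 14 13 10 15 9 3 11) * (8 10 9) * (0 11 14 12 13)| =33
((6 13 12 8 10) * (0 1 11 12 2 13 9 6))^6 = (13)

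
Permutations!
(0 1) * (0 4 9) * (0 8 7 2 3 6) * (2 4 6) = (0 1 6)(2 3)(4 9 8 7) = [1, 6, 3, 2, 9, 5, 0, 4, 7, 8]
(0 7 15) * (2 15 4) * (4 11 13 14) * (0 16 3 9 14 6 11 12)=(0 7 12)(2 15 16 3 9 14 4)(6 11 13)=[7, 1, 15, 9, 2, 5, 11, 12, 8, 14, 10, 13, 0, 6, 4, 16, 3]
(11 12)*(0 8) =(0 8)(11 12) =[8, 1, 2, 3, 4, 5, 6, 7, 0, 9, 10, 12, 11]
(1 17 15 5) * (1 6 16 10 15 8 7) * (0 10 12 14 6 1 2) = [10, 17, 0, 3, 4, 1, 16, 2, 7, 9, 15, 11, 14, 13, 6, 5, 12, 8] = (0 10 15 5 1 17 8 7 2)(6 16 12 14)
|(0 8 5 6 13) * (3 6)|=6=|(0 8 5 3 6 13)|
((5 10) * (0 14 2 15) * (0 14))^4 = (2 15 14)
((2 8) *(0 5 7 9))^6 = (0 7)(5 9)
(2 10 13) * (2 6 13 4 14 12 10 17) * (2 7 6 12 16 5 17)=(4 14 16 5 17 7 6 13 12 10)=[0, 1, 2, 3, 14, 17, 13, 6, 8, 9, 4, 11, 10, 12, 16, 15, 5, 7]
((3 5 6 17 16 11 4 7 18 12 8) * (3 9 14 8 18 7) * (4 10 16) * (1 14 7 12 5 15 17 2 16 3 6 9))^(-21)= (2 17 10)(3 16 4)(5 18 12 7 9)(6 15 11)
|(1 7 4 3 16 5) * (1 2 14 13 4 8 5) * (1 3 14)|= 30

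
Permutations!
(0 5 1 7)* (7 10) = (0 5 1 10 7) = [5, 10, 2, 3, 4, 1, 6, 0, 8, 9, 7]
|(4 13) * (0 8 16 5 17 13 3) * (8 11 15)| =10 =|(0 11 15 8 16 5 17 13 4 3)|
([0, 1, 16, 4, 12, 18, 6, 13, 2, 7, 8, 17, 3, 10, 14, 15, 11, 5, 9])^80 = (2 17 9 10 16 5 7 8 11 18 13)(3 12 4)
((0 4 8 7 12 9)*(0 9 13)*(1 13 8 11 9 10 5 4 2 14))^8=(0 1 2 13 14)(4 10 11 5 9)(7 8 12)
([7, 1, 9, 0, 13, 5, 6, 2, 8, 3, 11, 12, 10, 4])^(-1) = [3, 1, 7, 9, 13, 5, 6, 0, 8, 2, 12, 10, 11, 4]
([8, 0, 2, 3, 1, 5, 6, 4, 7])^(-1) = [1, 4, 2, 3, 7, 5, 6, 8, 0]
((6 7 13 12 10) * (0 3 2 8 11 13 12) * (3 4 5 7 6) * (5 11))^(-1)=((0 4 11 13)(2 8 5 7 12 10 3))^(-1)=(0 13 11 4)(2 3 10 12 7 5 8)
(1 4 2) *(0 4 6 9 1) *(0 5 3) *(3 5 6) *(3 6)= (0 4 2 3)(1 6 9)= [4, 6, 3, 0, 2, 5, 9, 7, 8, 1]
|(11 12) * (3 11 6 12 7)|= |(3 11 7)(6 12)|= 6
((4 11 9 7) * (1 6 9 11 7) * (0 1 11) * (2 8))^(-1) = ((0 1 6 9 11)(2 8)(4 7))^(-1) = (0 11 9 6 1)(2 8)(4 7)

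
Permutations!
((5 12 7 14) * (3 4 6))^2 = (3 6 4)(5 7)(12 14)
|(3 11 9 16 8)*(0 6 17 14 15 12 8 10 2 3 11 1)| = 14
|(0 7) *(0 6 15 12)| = 5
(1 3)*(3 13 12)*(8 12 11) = (1 13 11 8 12 3) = [0, 13, 2, 1, 4, 5, 6, 7, 12, 9, 10, 8, 3, 11]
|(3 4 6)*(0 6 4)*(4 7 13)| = |(0 6 3)(4 7 13)| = 3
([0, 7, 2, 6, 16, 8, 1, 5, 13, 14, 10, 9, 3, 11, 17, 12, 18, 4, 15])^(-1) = (1 6 3 12 15 18 16 4 17 14 9 11 13 8 5 7)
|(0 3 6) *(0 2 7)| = 5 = |(0 3 6 2 7)|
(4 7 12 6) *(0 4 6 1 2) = (0 4 7 12 1 2) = [4, 2, 0, 3, 7, 5, 6, 12, 8, 9, 10, 11, 1]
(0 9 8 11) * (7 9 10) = (0 10 7 9 8 11) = [10, 1, 2, 3, 4, 5, 6, 9, 11, 8, 7, 0]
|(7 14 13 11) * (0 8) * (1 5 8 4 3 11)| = |(0 4 3 11 7 14 13 1 5 8)| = 10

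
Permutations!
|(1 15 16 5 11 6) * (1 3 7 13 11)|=|(1 15 16 5)(3 7 13 11 6)|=20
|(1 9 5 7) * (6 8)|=4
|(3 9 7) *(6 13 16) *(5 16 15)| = 15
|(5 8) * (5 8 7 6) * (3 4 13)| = |(3 4 13)(5 7 6)| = 3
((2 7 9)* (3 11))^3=(3 11)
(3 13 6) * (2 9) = (2 9)(3 13 6) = [0, 1, 9, 13, 4, 5, 3, 7, 8, 2, 10, 11, 12, 6]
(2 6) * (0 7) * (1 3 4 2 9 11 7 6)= (0 6 9 11 7)(1 3 4 2)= [6, 3, 1, 4, 2, 5, 9, 0, 8, 11, 10, 7]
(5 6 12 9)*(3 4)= (3 4)(5 6 12 9)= [0, 1, 2, 4, 3, 6, 12, 7, 8, 5, 10, 11, 9]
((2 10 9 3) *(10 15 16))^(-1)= (2 3 9 10 16 15)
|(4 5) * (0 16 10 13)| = 4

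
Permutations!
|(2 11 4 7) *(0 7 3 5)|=|(0 7 2 11 4 3 5)|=7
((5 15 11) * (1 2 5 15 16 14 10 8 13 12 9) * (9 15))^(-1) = ((1 2 5 16 14 10 8 13 12 15 11 9))^(-1) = (1 9 11 15 12 13 8 10 14 16 5 2)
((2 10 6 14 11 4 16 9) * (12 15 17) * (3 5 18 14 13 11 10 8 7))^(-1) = (2 9 16 4 11 13 6 10 14 18 5 3 7 8)(12 17 15)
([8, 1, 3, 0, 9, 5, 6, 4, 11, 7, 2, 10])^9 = (0 10)(2 8)(3 11)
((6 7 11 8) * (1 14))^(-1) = (1 14)(6 8 11 7)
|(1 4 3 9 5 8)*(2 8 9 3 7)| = 10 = |(1 4 7 2 8)(5 9)|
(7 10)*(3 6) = (3 6)(7 10) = [0, 1, 2, 6, 4, 5, 3, 10, 8, 9, 7]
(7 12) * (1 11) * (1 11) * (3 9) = [0, 1, 2, 9, 4, 5, 6, 12, 8, 3, 10, 11, 7] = (3 9)(7 12)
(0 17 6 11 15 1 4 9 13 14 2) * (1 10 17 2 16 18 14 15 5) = [2, 4, 0, 3, 9, 1, 11, 7, 8, 13, 17, 5, 12, 15, 16, 10, 18, 6, 14] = (0 2)(1 4 9 13 15 10 17 6 11 5)(14 16 18)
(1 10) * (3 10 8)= [0, 8, 2, 10, 4, 5, 6, 7, 3, 9, 1]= (1 8 3 10)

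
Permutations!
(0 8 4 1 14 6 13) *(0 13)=(0 8 4 1 14 6)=[8, 14, 2, 3, 1, 5, 0, 7, 4, 9, 10, 11, 12, 13, 6]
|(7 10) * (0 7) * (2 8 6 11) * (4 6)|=15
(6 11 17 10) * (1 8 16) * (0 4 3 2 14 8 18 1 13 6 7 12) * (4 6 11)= (0 6 4 3 2 14 8 16 13 11 17 10 7 12)(1 18)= [6, 18, 14, 2, 3, 5, 4, 12, 16, 9, 7, 17, 0, 11, 8, 15, 13, 10, 1]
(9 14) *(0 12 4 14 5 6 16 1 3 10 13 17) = (0 12 4 14 9 5 6 16 1 3 10 13 17) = [12, 3, 2, 10, 14, 6, 16, 7, 8, 5, 13, 11, 4, 17, 9, 15, 1, 0]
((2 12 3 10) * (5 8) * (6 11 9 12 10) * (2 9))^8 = (2 10 9 12 3 6 11)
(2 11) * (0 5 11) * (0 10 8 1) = (0 5 11 2 10 8 1) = [5, 0, 10, 3, 4, 11, 6, 7, 1, 9, 8, 2]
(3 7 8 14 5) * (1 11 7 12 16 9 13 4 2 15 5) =[0, 11, 15, 12, 2, 3, 6, 8, 14, 13, 10, 7, 16, 4, 1, 5, 9] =(1 11 7 8 14)(2 15 5 3 12 16 9 13 4)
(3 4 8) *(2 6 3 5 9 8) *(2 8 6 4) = (2 4 8 5 9 6 3) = [0, 1, 4, 2, 8, 9, 3, 7, 5, 6]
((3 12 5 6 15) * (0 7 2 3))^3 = ((0 7 2 3 12 5 6 15))^3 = (0 3 6 7 12 15 2 5)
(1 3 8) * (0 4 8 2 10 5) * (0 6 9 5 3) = (0 4 8 1)(2 10 3)(5 6 9) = [4, 0, 10, 2, 8, 6, 9, 7, 1, 5, 3]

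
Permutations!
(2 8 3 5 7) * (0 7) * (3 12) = (0 7 2 8 12 3 5) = [7, 1, 8, 5, 4, 0, 6, 2, 12, 9, 10, 11, 3]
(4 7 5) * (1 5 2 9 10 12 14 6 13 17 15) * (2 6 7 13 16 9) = (1 5 4 13 17 15)(6 16 9 10 12 14 7) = [0, 5, 2, 3, 13, 4, 16, 6, 8, 10, 12, 11, 14, 17, 7, 1, 9, 15]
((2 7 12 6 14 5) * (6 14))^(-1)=(2 5 14 12 7)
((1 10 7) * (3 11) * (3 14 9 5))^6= ((1 10 7)(3 11 14 9 5))^6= (3 11 14 9 5)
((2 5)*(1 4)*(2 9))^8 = ((1 4)(2 5 9))^8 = (2 9 5)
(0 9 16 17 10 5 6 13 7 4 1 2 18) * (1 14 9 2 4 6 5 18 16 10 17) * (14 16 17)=[2, 4, 17, 3, 16, 5, 13, 6, 8, 10, 18, 11, 12, 7, 9, 15, 1, 14, 0]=(0 2 17 14 9 10 18)(1 4 16)(6 13 7)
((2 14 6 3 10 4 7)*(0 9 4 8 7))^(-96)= (2 6 10 7 14 3 8)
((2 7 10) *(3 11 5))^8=(2 10 7)(3 5 11)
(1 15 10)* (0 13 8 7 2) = [13, 15, 0, 3, 4, 5, 6, 2, 7, 9, 1, 11, 12, 8, 14, 10] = (0 13 8 7 2)(1 15 10)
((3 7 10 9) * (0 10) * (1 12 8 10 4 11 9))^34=((0 4 11 9 3 7)(1 12 8 10))^34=(0 3 11)(1 8)(4 7 9)(10 12)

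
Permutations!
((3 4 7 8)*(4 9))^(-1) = ((3 9 4 7 8))^(-1) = (3 8 7 4 9)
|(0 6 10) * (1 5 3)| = 3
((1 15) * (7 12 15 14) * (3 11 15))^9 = (1 7 3 15 14 12 11) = ((1 14 7 12 3 11 15))^9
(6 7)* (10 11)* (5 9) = (5 9)(6 7)(10 11) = [0, 1, 2, 3, 4, 9, 7, 6, 8, 5, 11, 10]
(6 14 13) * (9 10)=(6 14 13)(9 10)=[0, 1, 2, 3, 4, 5, 14, 7, 8, 10, 9, 11, 12, 6, 13]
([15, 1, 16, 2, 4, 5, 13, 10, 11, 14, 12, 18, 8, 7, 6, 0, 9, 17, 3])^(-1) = [15, 1, 3, 18, 4, 5, 14, 13, 12, 16, 7, 8, 10, 6, 9, 0, 2, 17, 11]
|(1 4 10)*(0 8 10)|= |(0 8 10 1 4)|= 5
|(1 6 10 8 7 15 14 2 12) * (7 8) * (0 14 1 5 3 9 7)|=|(0 14 2 12 5 3 9 7 15 1 6 10)|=12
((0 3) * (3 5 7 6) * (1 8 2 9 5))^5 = ((0 1 8 2 9 5 7 6 3))^5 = (0 5 1 7 8 6 2 3 9)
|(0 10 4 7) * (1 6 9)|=|(0 10 4 7)(1 6 9)|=12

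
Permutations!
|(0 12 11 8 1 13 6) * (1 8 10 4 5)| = 9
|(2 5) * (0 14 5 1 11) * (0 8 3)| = 8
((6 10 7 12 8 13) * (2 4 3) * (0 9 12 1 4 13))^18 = ((0 9 12 8)(1 4 3 2 13 6 10 7))^18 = (0 12)(1 3 13 10)(2 6 7 4)(8 9)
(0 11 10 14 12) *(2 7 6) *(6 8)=(0 11 10 14 12)(2 7 8 6)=[11, 1, 7, 3, 4, 5, 2, 8, 6, 9, 14, 10, 0, 13, 12]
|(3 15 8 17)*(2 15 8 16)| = 3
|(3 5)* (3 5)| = |(5)| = 1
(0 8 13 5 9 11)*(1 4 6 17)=(0 8 13 5 9 11)(1 4 6 17)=[8, 4, 2, 3, 6, 9, 17, 7, 13, 11, 10, 0, 12, 5, 14, 15, 16, 1]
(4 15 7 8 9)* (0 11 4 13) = (0 11 4 15 7 8 9 13) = [11, 1, 2, 3, 15, 5, 6, 8, 9, 13, 10, 4, 12, 0, 14, 7]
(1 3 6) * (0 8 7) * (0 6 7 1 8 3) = (0 3 7 6 8 1) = [3, 0, 2, 7, 4, 5, 8, 6, 1]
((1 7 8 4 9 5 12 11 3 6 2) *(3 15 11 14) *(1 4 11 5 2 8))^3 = ((1 7)(2 4 9)(3 6 8 11 15 5 12 14))^3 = (1 7)(3 11 12 6 15 14 8 5)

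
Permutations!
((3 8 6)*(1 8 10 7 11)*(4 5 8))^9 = ((1 4 5 8 6 3 10 7 11))^9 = (11)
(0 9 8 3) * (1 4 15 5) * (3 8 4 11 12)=[9, 11, 2, 0, 15, 1, 6, 7, 8, 4, 10, 12, 3, 13, 14, 5]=(0 9 4 15 5 1 11 12 3)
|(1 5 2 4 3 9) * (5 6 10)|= 8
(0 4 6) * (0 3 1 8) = [4, 8, 2, 1, 6, 5, 3, 7, 0] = (0 4 6 3 1 8)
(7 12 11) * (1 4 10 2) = [0, 4, 1, 3, 10, 5, 6, 12, 8, 9, 2, 7, 11] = (1 4 10 2)(7 12 11)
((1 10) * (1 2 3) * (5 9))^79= ((1 10 2 3)(5 9))^79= (1 3 2 10)(5 9)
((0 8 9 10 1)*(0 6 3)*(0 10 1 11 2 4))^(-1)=((0 8 9 1 6 3 10 11 2 4))^(-1)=(0 4 2 11 10 3 6 1 9 8)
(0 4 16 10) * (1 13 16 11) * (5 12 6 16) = (0 4 11 1 13 5 12 6 16 10) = [4, 13, 2, 3, 11, 12, 16, 7, 8, 9, 0, 1, 6, 5, 14, 15, 10]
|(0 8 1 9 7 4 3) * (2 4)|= |(0 8 1 9 7 2 4 3)|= 8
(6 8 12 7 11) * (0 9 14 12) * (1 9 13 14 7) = [13, 9, 2, 3, 4, 5, 8, 11, 0, 7, 10, 6, 1, 14, 12] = (0 13 14 12 1 9 7 11 6 8)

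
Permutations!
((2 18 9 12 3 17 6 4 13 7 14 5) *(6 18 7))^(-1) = (2 5 14 7)(3 12 9 18 17)(4 6 13)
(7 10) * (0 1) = (0 1)(7 10) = [1, 0, 2, 3, 4, 5, 6, 10, 8, 9, 7]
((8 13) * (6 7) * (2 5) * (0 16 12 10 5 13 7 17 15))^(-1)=(0 15 17 6 7 8 13 2 5 10 12 16)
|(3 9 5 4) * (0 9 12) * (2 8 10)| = |(0 9 5 4 3 12)(2 8 10)| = 6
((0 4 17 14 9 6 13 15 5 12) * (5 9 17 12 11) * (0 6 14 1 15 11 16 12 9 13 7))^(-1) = (0 7 6 12 16 5 11 13 15 1 17 14 9 4)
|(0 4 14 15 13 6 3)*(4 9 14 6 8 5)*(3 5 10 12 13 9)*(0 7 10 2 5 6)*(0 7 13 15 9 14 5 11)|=|(0 3 13 8 2 11)(4 7 10 12 15 14 9 5)|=24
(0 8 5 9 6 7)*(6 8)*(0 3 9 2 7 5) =(0 6 5 2 7 3 9 8) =[6, 1, 7, 9, 4, 2, 5, 3, 0, 8]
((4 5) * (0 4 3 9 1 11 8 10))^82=(0 4 5 3 9 1 11 8 10)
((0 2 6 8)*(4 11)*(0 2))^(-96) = (11)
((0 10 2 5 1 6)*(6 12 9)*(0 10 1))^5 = ((0 1 12 9 6 10 2 5))^5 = (0 10 12 5 6 1 2 9)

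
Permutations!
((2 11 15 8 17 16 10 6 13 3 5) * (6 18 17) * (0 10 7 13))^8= ((0 10 18 17 16 7 13 3 5 2 11 15 8 6))^8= (0 5 18 11 16 8 13)(2 17 15 7 6 3 10)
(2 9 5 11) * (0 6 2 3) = [6, 1, 9, 0, 4, 11, 2, 7, 8, 5, 10, 3] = (0 6 2 9 5 11 3)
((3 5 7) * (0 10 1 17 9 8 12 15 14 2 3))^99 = ((0 10 1 17 9 8 12 15 14 2 3 5 7))^99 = (0 14 17 5 12 10 2 9 7 15 1 3 8)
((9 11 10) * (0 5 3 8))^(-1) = ((0 5 3 8)(9 11 10))^(-1) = (0 8 3 5)(9 10 11)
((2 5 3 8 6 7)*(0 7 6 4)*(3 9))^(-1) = ((0 7 2 5 9 3 8 4))^(-1) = (0 4 8 3 9 5 2 7)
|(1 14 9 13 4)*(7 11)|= 10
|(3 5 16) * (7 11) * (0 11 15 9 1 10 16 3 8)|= |(0 11 7 15 9 1 10 16 8)(3 5)|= 18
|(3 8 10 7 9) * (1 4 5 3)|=|(1 4 5 3 8 10 7 9)|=8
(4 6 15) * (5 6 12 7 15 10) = (4 12 7 15)(5 6 10) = [0, 1, 2, 3, 12, 6, 10, 15, 8, 9, 5, 11, 7, 13, 14, 4]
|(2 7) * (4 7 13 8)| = 5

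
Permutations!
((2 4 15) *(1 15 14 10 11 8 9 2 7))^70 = (1 15 7)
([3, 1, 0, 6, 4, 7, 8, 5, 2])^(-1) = (0 2 8 6 3)(5 7)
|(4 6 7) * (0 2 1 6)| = 6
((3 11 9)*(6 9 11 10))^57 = (11)(3 10 6 9)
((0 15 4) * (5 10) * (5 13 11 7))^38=(0 4 15)(5 11 10 7 13)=((0 15 4)(5 10 13 11 7))^38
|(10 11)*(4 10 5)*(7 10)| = 5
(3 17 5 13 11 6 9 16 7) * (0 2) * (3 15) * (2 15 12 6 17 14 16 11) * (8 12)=(0 15 3 14 16 7 8 12 6 9 11 17 5 13 2)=[15, 1, 0, 14, 4, 13, 9, 8, 12, 11, 10, 17, 6, 2, 16, 3, 7, 5]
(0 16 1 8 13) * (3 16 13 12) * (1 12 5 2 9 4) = (0 13)(1 8 5 2 9 4)(3 16 12) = [13, 8, 9, 16, 1, 2, 6, 7, 5, 4, 10, 11, 3, 0, 14, 15, 12]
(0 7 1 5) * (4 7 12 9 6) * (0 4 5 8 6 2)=(0 12 9 2)(1 8 6 5 4 7)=[12, 8, 0, 3, 7, 4, 5, 1, 6, 2, 10, 11, 9]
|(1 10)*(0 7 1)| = |(0 7 1 10)| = 4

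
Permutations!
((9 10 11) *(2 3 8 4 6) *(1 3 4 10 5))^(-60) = (1 10 5 8 9 3 11)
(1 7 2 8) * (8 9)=(1 7 2 9 8)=[0, 7, 9, 3, 4, 5, 6, 2, 1, 8]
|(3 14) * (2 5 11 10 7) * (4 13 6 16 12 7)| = 10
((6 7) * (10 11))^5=((6 7)(10 11))^5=(6 7)(10 11)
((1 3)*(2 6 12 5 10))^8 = (2 5 6 10 12)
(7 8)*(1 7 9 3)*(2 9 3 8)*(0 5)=(0 5)(1 7 2 9 8 3)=[5, 7, 9, 1, 4, 0, 6, 2, 3, 8]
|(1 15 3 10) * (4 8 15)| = 6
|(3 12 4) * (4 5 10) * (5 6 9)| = |(3 12 6 9 5 10 4)| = 7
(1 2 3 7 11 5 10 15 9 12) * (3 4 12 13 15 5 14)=[0, 2, 4, 7, 12, 10, 6, 11, 8, 13, 5, 14, 1, 15, 3, 9]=(1 2 4 12)(3 7 11 14)(5 10)(9 13 15)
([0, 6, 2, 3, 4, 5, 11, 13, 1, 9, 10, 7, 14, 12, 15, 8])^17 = (1 8 15 14 12 13 7 11 6)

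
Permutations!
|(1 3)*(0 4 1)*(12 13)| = 4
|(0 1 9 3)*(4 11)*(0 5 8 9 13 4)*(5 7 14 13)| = 11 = |(0 1 5 8 9 3 7 14 13 4 11)|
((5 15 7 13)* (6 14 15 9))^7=(15)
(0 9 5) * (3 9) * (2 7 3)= (0 2 7 3 9 5)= [2, 1, 7, 9, 4, 0, 6, 3, 8, 5]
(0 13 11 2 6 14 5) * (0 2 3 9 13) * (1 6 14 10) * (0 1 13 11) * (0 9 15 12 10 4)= [1, 6, 14, 15, 0, 2, 4, 7, 8, 11, 13, 3, 10, 9, 5, 12]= (0 1 6 4)(2 14 5)(3 15 12 10 13 9 11)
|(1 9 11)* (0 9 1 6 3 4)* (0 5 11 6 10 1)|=9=|(0 9 6 3 4 5 11 10 1)|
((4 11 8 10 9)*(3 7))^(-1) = (3 7)(4 9 10 8 11)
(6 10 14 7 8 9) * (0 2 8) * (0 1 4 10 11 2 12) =(0 12)(1 4 10 14 7)(2 8 9 6 11) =[12, 4, 8, 3, 10, 5, 11, 1, 9, 6, 14, 2, 0, 13, 7]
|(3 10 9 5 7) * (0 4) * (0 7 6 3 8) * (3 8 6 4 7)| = |(0 7 6 8)(3 10 9 5 4)| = 20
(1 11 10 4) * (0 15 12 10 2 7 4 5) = [15, 11, 7, 3, 1, 0, 6, 4, 8, 9, 5, 2, 10, 13, 14, 12] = (0 15 12 10 5)(1 11 2 7 4)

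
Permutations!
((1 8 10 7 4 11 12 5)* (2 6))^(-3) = (1 11 10 5 4 8 12 7)(2 6)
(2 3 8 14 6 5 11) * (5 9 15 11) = (2 3 8 14 6 9 15 11) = [0, 1, 3, 8, 4, 5, 9, 7, 14, 15, 10, 2, 12, 13, 6, 11]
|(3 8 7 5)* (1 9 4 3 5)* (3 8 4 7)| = |(1 9 7)(3 4 8)| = 3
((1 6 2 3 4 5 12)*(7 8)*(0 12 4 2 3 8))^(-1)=(0 7 8 2 3 6 1 12)(4 5)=((0 12 1 6 3 2 8 7)(4 5))^(-1)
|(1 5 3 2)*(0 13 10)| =12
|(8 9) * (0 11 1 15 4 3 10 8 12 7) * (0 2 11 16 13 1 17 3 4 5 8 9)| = |(0 16 13 1 15 5 8)(2 11 17 3 10 9 12 7)| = 56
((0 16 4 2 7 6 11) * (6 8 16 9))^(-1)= ((0 9 6 11)(2 7 8 16 4))^(-1)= (0 11 6 9)(2 4 16 8 7)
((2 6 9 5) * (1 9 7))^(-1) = ((1 9 5 2 6 7))^(-1) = (1 7 6 2 5 9)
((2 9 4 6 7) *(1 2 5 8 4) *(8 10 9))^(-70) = (1 8 6 5 9 2 4 7 10)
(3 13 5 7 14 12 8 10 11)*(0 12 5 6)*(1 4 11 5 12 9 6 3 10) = (0 9 6)(1 4 11 10 5 7 14 12 8)(3 13) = [9, 4, 2, 13, 11, 7, 0, 14, 1, 6, 5, 10, 8, 3, 12]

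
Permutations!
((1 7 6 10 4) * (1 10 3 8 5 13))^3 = ((1 7 6 3 8 5 13)(4 10))^3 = (1 3 13 6 5 7 8)(4 10)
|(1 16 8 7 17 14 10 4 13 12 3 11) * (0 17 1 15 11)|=8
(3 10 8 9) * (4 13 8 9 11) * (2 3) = (2 3 10 9)(4 13 8 11) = [0, 1, 3, 10, 13, 5, 6, 7, 11, 2, 9, 4, 12, 8]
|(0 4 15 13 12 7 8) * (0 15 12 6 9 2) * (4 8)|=21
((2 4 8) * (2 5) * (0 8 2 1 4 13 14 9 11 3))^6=(0 13 8 14 5 9 1 11 4 3 2)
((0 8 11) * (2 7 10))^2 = (0 11 8)(2 10 7)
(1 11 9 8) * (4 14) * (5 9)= (1 11 5 9 8)(4 14)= [0, 11, 2, 3, 14, 9, 6, 7, 1, 8, 10, 5, 12, 13, 4]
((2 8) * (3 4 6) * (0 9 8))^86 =((0 9 8 2)(3 4 6))^86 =(0 8)(2 9)(3 6 4)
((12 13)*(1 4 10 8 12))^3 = (1 8)(4 12)(10 13)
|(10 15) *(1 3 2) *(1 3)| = 2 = |(2 3)(10 15)|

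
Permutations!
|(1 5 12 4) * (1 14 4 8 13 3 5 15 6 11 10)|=10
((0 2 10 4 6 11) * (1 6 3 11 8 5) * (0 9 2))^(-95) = (1 6 8 5)(2 10 4 3 11 9)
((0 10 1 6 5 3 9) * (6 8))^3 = (0 8 3 10 6 9 1 5)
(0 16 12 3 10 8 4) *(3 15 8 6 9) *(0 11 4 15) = (0 16 12)(3 10 6 9)(4 11)(8 15) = [16, 1, 2, 10, 11, 5, 9, 7, 15, 3, 6, 4, 0, 13, 14, 8, 12]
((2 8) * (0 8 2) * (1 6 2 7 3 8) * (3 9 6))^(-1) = (0 8 3 1)(2 6 9 7)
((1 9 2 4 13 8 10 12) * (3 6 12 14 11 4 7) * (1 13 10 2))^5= ((1 9)(2 7 3 6 12 13 8)(4 10 14 11))^5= (1 9)(2 13 6 7 8 12 3)(4 10 14 11)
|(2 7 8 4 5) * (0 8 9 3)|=|(0 8 4 5 2 7 9 3)|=8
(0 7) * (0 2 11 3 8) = (0 7 2 11 3 8) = [7, 1, 11, 8, 4, 5, 6, 2, 0, 9, 10, 3]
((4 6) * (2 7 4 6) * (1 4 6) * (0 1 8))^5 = ((0 1 4 2 7 6 8))^5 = (0 6 2 1 8 7 4)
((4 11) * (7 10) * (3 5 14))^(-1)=((3 5 14)(4 11)(7 10))^(-1)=(3 14 5)(4 11)(7 10)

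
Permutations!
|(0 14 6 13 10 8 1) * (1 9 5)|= |(0 14 6 13 10 8 9 5 1)|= 9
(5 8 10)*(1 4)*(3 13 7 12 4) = (1 3 13 7 12 4)(5 8 10) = [0, 3, 2, 13, 1, 8, 6, 12, 10, 9, 5, 11, 4, 7]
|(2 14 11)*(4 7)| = |(2 14 11)(4 7)| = 6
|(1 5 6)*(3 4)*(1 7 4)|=6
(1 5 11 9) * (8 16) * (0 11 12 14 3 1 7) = (0 11 9 7)(1 5 12 14 3)(8 16) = [11, 5, 2, 1, 4, 12, 6, 0, 16, 7, 10, 9, 14, 13, 3, 15, 8]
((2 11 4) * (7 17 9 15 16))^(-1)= (2 4 11)(7 16 15 9 17)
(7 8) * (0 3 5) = (0 3 5)(7 8) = [3, 1, 2, 5, 4, 0, 6, 8, 7]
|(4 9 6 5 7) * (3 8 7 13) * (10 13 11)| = |(3 8 7 4 9 6 5 11 10 13)| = 10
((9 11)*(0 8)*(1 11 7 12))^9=(0 8)(1 12 7 9 11)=((0 8)(1 11 9 7 12))^9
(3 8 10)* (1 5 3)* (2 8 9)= [0, 5, 8, 9, 4, 3, 6, 7, 10, 2, 1]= (1 5 3 9 2 8 10)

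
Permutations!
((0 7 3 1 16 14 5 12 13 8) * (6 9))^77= (0 12 16 7 13 14 3 8 5 1)(6 9)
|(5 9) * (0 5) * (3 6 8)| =3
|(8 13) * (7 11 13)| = |(7 11 13 8)| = 4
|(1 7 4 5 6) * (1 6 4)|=|(1 7)(4 5)|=2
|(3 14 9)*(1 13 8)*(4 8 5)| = |(1 13 5 4 8)(3 14 9)| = 15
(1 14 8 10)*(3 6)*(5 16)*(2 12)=(1 14 8 10)(2 12)(3 6)(5 16)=[0, 14, 12, 6, 4, 16, 3, 7, 10, 9, 1, 11, 2, 13, 8, 15, 5]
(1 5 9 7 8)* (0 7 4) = (0 7 8 1 5 9 4) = [7, 5, 2, 3, 0, 9, 6, 8, 1, 4]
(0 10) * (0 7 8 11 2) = (0 10 7 8 11 2) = [10, 1, 0, 3, 4, 5, 6, 8, 11, 9, 7, 2]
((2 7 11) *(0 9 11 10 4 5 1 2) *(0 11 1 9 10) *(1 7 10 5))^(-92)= (11)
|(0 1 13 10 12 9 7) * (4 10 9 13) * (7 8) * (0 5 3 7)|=|(0 1 4 10 12 13 9 8)(3 7 5)|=24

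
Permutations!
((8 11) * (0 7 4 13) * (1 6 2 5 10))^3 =(0 13 4 7)(1 5 6 10 2)(8 11)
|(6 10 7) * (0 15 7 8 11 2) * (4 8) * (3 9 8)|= 11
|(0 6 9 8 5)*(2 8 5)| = 4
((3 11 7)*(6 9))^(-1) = (3 7 11)(6 9)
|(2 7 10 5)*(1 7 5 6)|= |(1 7 10 6)(2 5)|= 4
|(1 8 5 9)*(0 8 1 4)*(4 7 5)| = 3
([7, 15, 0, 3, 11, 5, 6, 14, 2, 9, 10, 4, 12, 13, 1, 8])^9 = (0 14 15 2 7 1 8)(4 11)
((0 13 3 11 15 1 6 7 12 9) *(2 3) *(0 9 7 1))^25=((0 13 2 3 11 15)(1 6)(7 12))^25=(0 13 2 3 11 15)(1 6)(7 12)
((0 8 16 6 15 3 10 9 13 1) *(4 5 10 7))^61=((0 8 16 6 15 3 7 4 5 10 9 13 1))^61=(0 10 3 8 9 7 16 13 4 6 1 5 15)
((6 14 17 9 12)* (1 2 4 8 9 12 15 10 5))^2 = (1 4 9 10)(2 8 15 5)(6 17)(12 14)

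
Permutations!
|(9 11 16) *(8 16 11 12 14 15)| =6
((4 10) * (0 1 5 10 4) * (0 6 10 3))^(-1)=(0 3 5 1)(6 10)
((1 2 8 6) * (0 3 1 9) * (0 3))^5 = ((1 2 8 6 9 3))^5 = (1 3 9 6 8 2)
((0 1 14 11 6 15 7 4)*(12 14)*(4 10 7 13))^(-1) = (0 4 13 15 6 11 14 12 1)(7 10)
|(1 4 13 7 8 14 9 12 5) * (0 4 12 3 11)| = |(0 4 13 7 8 14 9 3 11)(1 12 5)| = 9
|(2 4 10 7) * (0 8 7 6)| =|(0 8 7 2 4 10 6)| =7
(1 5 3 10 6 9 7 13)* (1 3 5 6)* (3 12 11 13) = (1 6 9 7 3 10)(11 13 12) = [0, 6, 2, 10, 4, 5, 9, 3, 8, 7, 1, 13, 11, 12]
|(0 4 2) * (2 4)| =|(4)(0 2)| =2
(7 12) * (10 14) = (7 12)(10 14) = [0, 1, 2, 3, 4, 5, 6, 12, 8, 9, 14, 11, 7, 13, 10]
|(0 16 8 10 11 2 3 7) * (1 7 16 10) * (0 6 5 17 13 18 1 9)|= 56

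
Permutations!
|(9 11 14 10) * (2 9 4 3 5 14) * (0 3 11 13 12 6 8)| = |(0 3 5 14 10 4 11 2 9 13 12 6 8)| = 13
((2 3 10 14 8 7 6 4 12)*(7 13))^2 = ((2 3 10 14 8 13 7 6 4 12))^2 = (2 10 8 7 4)(3 14 13 6 12)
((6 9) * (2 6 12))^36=(12)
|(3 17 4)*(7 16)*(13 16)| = 3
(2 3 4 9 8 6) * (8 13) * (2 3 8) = (2 8 6 3 4 9 13) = [0, 1, 8, 4, 9, 5, 3, 7, 6, 13, 10, 11, 12, 2]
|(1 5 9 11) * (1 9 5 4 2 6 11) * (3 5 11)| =8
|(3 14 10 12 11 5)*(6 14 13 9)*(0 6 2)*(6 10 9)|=11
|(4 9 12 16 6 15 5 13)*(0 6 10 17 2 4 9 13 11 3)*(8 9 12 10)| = |(0 6 15 5 11 3)(2 4 13 12 16 8 9 10 17)| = 18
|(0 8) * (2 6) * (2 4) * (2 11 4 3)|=6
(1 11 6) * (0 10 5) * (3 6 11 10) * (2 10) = (11)(0 3 6 1 2 10 5) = [3, 2, 10, 6, 4, 0, 1, 7, 8, 9, 5, 11]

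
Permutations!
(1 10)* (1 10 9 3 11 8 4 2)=[0, 9, 1, 11, 2, 5, 6, 7, 4, 3, 10, 8]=(1 9 3 11 8 4 2)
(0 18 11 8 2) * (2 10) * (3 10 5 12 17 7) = (0 18 11 8 5 12 17 7 3 10 2) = [18, 1, 0, 10, 4, 12, 6, 3, 5, 9, 2, 8, 17, 13, 14, 15, 16, 7, 11]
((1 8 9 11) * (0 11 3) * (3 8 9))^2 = (0 1 8)(3 11 9)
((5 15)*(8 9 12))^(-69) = (5 15) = ((5 15)(8 9 12))^(-69)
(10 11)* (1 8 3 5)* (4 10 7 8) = [0, 4, 2, 5, 10, 1, 6, 8, 3, 9, 11, 7] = (1 4 10 11 7 8 3 5)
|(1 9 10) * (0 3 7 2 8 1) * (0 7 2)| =8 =|(0 3 2 8 1 9 10 7)|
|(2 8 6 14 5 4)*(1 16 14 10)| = 9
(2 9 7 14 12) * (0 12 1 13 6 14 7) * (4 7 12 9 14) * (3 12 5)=(0 9)(1 13 6 4 7 5 3 12 2 14)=[9, 13, 14, 12, 7, 3, 4, 5, 8, 0, 10, 11, 2, 6, 1]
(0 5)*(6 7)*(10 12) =(0 5)(6 7)(10 12) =[5, 1, 2, 3, 4, 0, 7, 6, 8, 9, 12, 11, 10]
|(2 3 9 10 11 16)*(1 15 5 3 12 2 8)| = 18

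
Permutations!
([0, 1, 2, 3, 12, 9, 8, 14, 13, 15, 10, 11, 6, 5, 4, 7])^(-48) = [0, 1, 2, 3, 6, 15, 13, 4, 5, 7, 10, 11, 8, 9, 12, 14]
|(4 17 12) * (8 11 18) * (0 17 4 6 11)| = 7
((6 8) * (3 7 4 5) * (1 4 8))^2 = (1 5 7 6 4 3 8)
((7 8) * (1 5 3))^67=(1 5 3)(7 8)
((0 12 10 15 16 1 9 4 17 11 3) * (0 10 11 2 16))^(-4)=(0 11 10)(1 4 2)(3 15 12)(9 17 16)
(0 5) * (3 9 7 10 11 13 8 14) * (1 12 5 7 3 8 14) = (0 7 10 11 13 14 8 1 12 5)(3 9) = [7, 12, 2, 9, 4, 0, 6, 10, 1, 3, 11, 13, 5, 14, 8]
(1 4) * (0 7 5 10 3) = (0 7 5 10 3)(1 4) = [7, 4, 2, 0, 1, 10, 6, 5, 8, 9, 3]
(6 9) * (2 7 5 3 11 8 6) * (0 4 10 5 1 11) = (0 4 10 5 3)(1 11 8 6 9 2 7) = [4, 11, 7, 0, 10, 3, 9, 1, 6, 2, 5, 8]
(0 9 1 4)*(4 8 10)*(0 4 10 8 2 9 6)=(10)(0 6)(1 2 9)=[6, 2, 9, 3, 4, 5, 0, 7, 8, 1, 10]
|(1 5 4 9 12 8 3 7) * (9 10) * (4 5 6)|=|(1 6 4 10 9 12 8 3 7)|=9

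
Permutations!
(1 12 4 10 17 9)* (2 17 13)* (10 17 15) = [0, 12, 15, 3, 17, 5, 6, 7, 8, 1, 13, 11, 4, 2, 14, 10, 16, 9] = (1 12 4 17 9)(2 15 10 13)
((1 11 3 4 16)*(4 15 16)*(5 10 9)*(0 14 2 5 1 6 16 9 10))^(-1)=(0 5 2 14)(1 9 15 3 11)(6 16)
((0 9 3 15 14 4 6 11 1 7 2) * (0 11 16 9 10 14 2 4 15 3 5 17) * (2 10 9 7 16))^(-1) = ((0 9 5 17)(1 16 7 4 6 2 11)(10 14 15))^(-1) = (0 17 5 9)(1 11 2 6 4 7 16)(10 15 14)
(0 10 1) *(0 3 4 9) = (0 10 1 3 4 9) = [10, 3, 2, 4, 9, 5, 6, 7, 8, 0, 1]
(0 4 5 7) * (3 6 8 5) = (0 4 3 6 8 5 7) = [4, 1, 2, 6, 3, 7, 8, 0, 5]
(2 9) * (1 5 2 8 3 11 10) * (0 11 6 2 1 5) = (0 11 10 5 1)(2 9 8 3 6) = [11, 0, 9, 6, 4, 1, 2, 7, 3, 8, 5, 10]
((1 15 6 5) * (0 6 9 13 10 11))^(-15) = ((0 6 5 1 15 9 13 10 11))^(-15) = (0 1 13)(5 9 11)(6 15 10)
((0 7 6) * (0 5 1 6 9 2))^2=((0 7 9 2)(1 6 5))^2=(0 9)(1 5 6)(2 7)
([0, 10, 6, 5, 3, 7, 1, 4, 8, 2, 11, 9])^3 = [0, 9, 10, 4, 7, 3, 11, 5, 8, 1, 2, 6]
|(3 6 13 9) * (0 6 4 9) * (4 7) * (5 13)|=|(0 6 5 13)(3 7 4 9)|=4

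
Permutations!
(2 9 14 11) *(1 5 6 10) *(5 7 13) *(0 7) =[7, 0, 9, 3, 4, 6, 10, 13, 8, 14, 1, 2, 12, 5, 11] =(0 7 13 5 6 10 1)(2 9 14 11)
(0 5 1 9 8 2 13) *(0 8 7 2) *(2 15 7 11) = (0 5 1 9 11 2 13 8)(7 15) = [5, 9, 13, 3, 4, 1, 6, 15, 0, 11, 10, 2, 12, 8, 14, 7]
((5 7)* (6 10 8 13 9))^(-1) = ((5 7)(6 10 8 13 9))^(-1) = (5 7)(6 9 13 8 10)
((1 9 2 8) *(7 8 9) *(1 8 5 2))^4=((1 7 5 2 9))^4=(1 9 2 5 7)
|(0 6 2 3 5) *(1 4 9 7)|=20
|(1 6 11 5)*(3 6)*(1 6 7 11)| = |(1 3 7 11 5 6)| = 6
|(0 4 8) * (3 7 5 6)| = 12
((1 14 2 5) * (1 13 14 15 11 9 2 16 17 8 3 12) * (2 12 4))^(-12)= (1 9 15 12 11)(2 8 14)(3 16 5)(4 17 13)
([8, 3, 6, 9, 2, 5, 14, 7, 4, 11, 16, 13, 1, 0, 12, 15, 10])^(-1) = [13, 12, 4, 1, 8, 5, 2, 7, 0, 3, 16, 9, 14, 11, 6, 15, 10]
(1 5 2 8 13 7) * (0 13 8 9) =(0 13 7 1 5 2 9) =[13, 5, 9, 3, 4, 2, 6, 1, 8, 0, 10, 11, 12, 7]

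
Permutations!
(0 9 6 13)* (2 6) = (0 9 2 6 13) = [9, 1, 6, 3, 4, 5, 13, 7, 8, 2, 10, 11, 12, 0]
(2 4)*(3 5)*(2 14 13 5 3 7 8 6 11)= [0, 1, 4, 3, 14, 7, 11, 8, 6, 9, 10, 2, 12, 5, 13]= (2 4 14 13 5 7 8 6 11)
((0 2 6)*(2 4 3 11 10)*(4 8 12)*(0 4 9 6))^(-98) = ((0 8 12 9 6 4 3 11 10 2))^(-98) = (0 12 6 3 10)(2 8 9 4 11)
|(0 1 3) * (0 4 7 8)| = |(0 1 3 4 7 8)| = 6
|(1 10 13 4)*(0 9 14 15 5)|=|(0 9 14 15 5)(1 10 13 4)|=20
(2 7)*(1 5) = (1 5)(2 7) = [0, 5, 7, 3, 4, 1, 6, 2]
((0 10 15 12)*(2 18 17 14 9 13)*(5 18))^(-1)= (0 12 15 10)(2 13 9 14 17 18 5)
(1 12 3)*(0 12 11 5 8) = (0 12 3 1 11 5 8) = [12, 11, 2, 1, 4, 8, 6, 7, 0, 9, 10, 5, 3]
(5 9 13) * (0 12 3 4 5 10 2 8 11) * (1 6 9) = [12, 6, 8, 4, 5, 1, 9, 7, 11, 13, 2, 0, 3, 10] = (0 12 3 4 5 1 6 9 13 10 2 8 11)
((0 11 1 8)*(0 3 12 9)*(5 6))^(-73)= (0 3 11 12 1 9 8)(5 6)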